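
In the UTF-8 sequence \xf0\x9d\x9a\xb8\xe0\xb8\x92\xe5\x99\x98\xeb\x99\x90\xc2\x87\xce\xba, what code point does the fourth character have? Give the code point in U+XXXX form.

U+B650

Offset 0: leading byte 0xF0 = 11110000 → 4-byte char #1 = F0 9D 9A B8.
Offset 4: leading byte 0xE0 = 11100000 → 3-byte char #2 = E0 B8 92.
Offset 7: leading byte 0xE5 = 11100101 → 3-byte char #3 = E5 99 98.
Offset 10: leading byte 0xEB = 11101011 → 3-byte char #4 = EB 99 90.
Leading byte 0xEB = 11101011 matches 1110xxxx → 3-byte sequence.
Byte 1: 0xEB = 11101011, payload 1011 (4 bits).
Byte 2: 0x99 = 10011001 (10xxxxxx ✓), payload 011001.
Byte 3: 0x90 = 10010000 (10xxxxxx ✓), payload 010000.
Concatenate: 1011011001010000 = 0xB650 (16 bits → U+B650).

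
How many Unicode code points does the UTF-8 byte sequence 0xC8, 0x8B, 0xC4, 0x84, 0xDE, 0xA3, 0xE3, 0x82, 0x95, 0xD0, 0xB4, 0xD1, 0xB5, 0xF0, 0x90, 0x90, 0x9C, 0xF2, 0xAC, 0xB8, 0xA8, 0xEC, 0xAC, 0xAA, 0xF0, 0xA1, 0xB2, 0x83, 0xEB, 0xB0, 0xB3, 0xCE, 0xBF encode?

Byte at offset 0: 0xC8 = 11001000 → 2-byte char (#1). Advance 2.
Byte at offset 2: 0xC4 = 11000100 → 2-byte char (#2). Advance 2.
Byte at offset 4: 0xDE = 11011110 → 2-byte char (#3). Advance 2.
Byte at offset 6: 0xE3 = 11100011 → 3-byte char (#4). Advance 3.
Byte at offset 9: 0xD0 = 11010000 → 2-byte char (#5). Advance 2.
Byte at offset 11: 0xD1 = 11010001 → 2-byte char (#6). Advance 2.
Byte at offset 13: 0xF0 = 11110000 → 4-byte char (#7). Advance 4.
Byte at offset 17: 0xF2 = 11110010 → 4-byte char (#8). Advance 4.
Byte at offset 21: 0xEC = 11101100 → 3-byte char (#9). Advance 3.
Byte at offset 24: 0xF0 = 11110000 → 4-byte char (#10). Advance 4.
Byte at offset 28: 0xEB = 11101011 → 3-byte char (#11). Advance 3.
Byte at offset 31: 0xCE = 11001110 → 2-byte char (#12). Advance 2.
Reached end at offset 33 after 12 code points.

12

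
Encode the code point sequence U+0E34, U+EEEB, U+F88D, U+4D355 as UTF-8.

E0 B8 B4 EE BB AB EF A2 8D F1 8D 8D 95

U+0E34: 3-byte form → E0 B8 B4.
U+EEEB: 3-byte form → EE BB AB.
U+F88D: 3-byte form → EF A2 8D.
U+4D355: 4-byte form → F1 8D 8D 95.
Concatenated (13 bytes): E0 B8 B4 EE BB AB EF A2 8D F1 8D 8D 95.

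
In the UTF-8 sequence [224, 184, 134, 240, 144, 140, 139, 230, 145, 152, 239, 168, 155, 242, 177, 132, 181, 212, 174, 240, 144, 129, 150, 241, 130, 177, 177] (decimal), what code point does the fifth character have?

U+B1135

Offset 0: leading byte 0xE0 = 11100000 → 3-byte char #1 = E0 B8 86.
Offset 3: leading byte 0xF0 = 11110000 → 4-byte char #2 = F0 90 8C 8B.
Offset 7: leading byte 0xE6 = 11100110 → 3-byte char #3 = E6 91 98.
Offset 10: leading byte 0xEF = 11101111 → 3-byte char #4 = EF A8 9B.
Offset 13: leading byte 0xF2 = 11110010 → 4-byte char #5 = F2 B1 84 B5.
Leading byte 0xF2 = 11110010 matches 11110xxx → 4-byte sequence.
Byte 1: 0xF2 = 11110010, payload 010 (3 bits).
Byte 2: 0xB1 = 10110001 (10xxxxxx ✓), payload 110001.
Byte 3: 0x84 = 10000100 (10xxxxxx ✓), payload 000100.
Byte 4: 0xB5 = 10110101 (10xxxxxx ✓), payload 110101.
Concatenate: 010110001000100110101 = 0xB1135 (21 bits → U+B1135).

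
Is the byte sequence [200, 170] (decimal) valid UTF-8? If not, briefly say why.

Leading byte 0xC8 = 11001000 → 2-byte form.
Continuation bytes 0xAA=10101010 all match 10xxxxxx.
Decoded value 0x22A is ≥ 0x80 (shortest form) and not a surrogate.

valid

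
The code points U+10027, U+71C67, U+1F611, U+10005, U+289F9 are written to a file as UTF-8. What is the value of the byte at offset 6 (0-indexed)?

U+10027 → 4-byte form F0 90 80 A7 at offsets 0–3.
U+71C67 → 4-byte form F1 B1 B1 A7 at offsets 4–7.
Offset 6 falls in char 2's range; it's byte 3 of F1 B1 B1 A7 = 0xB1.

0xB1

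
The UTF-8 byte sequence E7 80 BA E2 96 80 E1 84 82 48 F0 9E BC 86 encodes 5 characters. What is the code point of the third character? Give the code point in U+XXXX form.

U+1102

Offset 0: leading byte 0xE7 = 11100111 → 3-byte char #1 = E7 80 BA.
Offset 3: leading byte 0xE2 = 11100010 → 3-byte char #2 = E2 96 80.
Offset 6: leading byte 0xE1 = 11100001 → 3-byte char #3 = E1 84 82.
Leading byte 0xE1 = 11100001 matches 1110xxxx → 3-byte sequence.
Byte 1: 0xE1 = 11100001, payload 0001 (4 bits).
Byte 2: 0x84 = 10000100 (10xxxxxx ✓), payload 000100.
Byte 3: 0x82 = 10000010 (10xxxxxx ✓), payload 000010.
Concatenate: 0001000100000010 = 0x1102 (16 bits → U+1102).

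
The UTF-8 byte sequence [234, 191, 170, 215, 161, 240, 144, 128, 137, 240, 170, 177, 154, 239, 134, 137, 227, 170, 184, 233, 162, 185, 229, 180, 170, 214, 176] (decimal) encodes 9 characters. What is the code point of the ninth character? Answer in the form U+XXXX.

U+05B0

Offset 0: leading byte 0xEA = 11101010 → 3-byte char #1 = EA BF AA.
Offset 3: leading byte 0xD7 = 11010111 → 2-byte char #2 = D7 A1.
Offset 5: leading byte 0xF0 = 11110000 → 4-byte char #3 = F0 90 80 89.
Offset 9: leading byte 0xF0 = 11110000 → 4-byte char #4 = F0 AA B1 9A.
Offset 13: leading byte 0xEF = 11101111 → 3-byte char #5 = EF 86 89.
Offset 16: leading byte 0xE3 = 11100011 → 3-byte char #6 = E3 AA B8.
Offset 19: leading byte 0xE9 = 11101001 → 3-byte char #7 = E9 A2 B9.
Offset 22: leading byte 0xE5 = 11100101 → 3-byte char #8 = E5 B4 AA.
Offset 25: leading byte 0xD6 = 11010110 → 2-byte char #9 = D6 B0.
Leading byte 0xD6 = 11010110 matches 110xxxxx → 2-byte sequence.
Byte 1: 0xD6 = 11010110, payload 10110 (5 bits).
Byte 2: 0xB0 = 10110000 (10xxxxxx ✓), payload 110000.
Concatenate: 10110110000 = 0x5B0 (11 bits → U+05B0).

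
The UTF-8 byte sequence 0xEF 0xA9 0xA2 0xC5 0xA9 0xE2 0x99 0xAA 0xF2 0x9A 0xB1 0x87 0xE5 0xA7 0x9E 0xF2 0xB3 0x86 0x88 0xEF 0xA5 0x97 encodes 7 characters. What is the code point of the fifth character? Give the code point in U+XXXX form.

U+59DE

Offset 0: leading byte 0xEF = 11101111 → 3-byte char #1 = EF A9 A2.
Offset 3: leading byte 0xC5 = 11000101 → 2-byte char #2 = C5 A9.
Offset 5: leading byte 0xE2 = 11100010 → 3-byte char #3 = E2 99 AA.
Offset 8: leading byte 0xF2 = 11110010 → 4-byte char #4 = F2 9A B1 87.
Offset 12: leading byte 0xE5 = 11100101 → 3-byte char #5 = E5 A7 9E.
Leading byte 0xE5 = 11100101 matches 1110xxxx → 3-byte sequence.
Byte 1: 0xE5 = 11100101, payload 0101 (4 bits).
Byte 2: 0xA7 = 10100111 (10xxxxxx ✓), payload 100111.
Byte 3: 0x9E = 10011110 (10xxxxxx ✓), payload 011110.
Concatenate: 0101100111011110 = 0x59DE (16 bits → U+59DE).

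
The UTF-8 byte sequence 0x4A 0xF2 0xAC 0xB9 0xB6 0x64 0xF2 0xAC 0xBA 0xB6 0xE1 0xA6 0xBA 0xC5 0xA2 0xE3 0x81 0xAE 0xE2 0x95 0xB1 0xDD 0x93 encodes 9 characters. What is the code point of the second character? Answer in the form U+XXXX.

U+ACE76

Offset 0: leading byte 0x4A = 01001010 → 1-byte char #1 = 4A.
Offset 1: leading byte 0xF2 = 11110010 → 4-byte char #2 = F2 AC B9 B6.
Leading byte 0xF2 = 11110010 matches 11110xxx → 4-byte sequence.
Byte 1: 0xF2 = 11110010, payload 010 (3 bits).
Byte 2: 0xAC = 10101100 (10xxxxxx ✓), payload 101100.
Byte 3: 0xB9 = 10111001 (10xxxxxx ✓), payload 111001.
Byte 4: 0xB6 = 10110110 (10xxxxxx ✓), payload 110110.
Concatenate: 010101100111001110110 = 0xACE76 (21 bits → U+ACE76).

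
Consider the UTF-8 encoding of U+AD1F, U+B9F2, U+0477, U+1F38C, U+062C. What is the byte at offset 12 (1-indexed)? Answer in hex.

0x8C

1-indexed offset 12 is 0-indexed offset 11.
U+AD1F → 3-byte form EA B4 9F at offsets 0–2.
U+B9F2 → 3-byte form EB A7 B2 at offsets 3–5.
U+0477 → 2-byte form D1 B7 at offsets 6–7.
U+1F38C → 4-byte form F0 9F 8E 8C at offsets 8–11.
Offset 11 falls in char 4's range; it's byte 4 of F0 9F 8E 8C = 0x8C.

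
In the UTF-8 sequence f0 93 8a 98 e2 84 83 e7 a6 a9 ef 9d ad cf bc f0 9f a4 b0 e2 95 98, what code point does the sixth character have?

U+1F930

Offset 0: leading byte 0xF0 = 11110000 → 4-byte char #1 = F0 93 8A 98.
Offset 4: leading byte 0xE2 = 11100010 → 3-byte char #2 = E2 84 83.
Offset 7: leading byte 0xE7 = 11100111 → 3-byte char #3 = E7 A6 A9.
Offset 10: leading byte 0xEF = 11101111 → 3-byte char #4 = EF 9D AD.
Offset 13: leading byte 0xCF = 11001111 → 2-byte char #5 = CF BC.
Offset 15: leading byte 0xF0 = 11110000 → 4-byte char #6 = F0 9F A4 B0.
Leading byte 0xF0 = 11110000 matches 11110xxx → 4-byte sequence.
Byte 1: 0xF0 = 11110000, payload 000 (3 bits).
Byte 2: 0x9F = 10011111 (10xxxxxx ✓), payload 011111.
Byte 3: 0xA4 = 10100100 (10xxxxxx ✓), payload 100100.
Byte 4: 0xB0 = 10110000 (10xxxxxx ✓), payload 110000.
Concatenate: 000011111100100110000 = 0x1F930 (21 bits → U+1F930).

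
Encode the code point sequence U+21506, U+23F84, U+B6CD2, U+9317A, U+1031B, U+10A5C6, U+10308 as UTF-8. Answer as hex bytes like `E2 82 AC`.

F0 A1 94 86 F0 A3 BE 84 F2 B6 B3 92 F2 93 85 BA F0 90 8C 9B F4 8A 97 86 F0 90 8C 88

U+21506: 4-byte form → F0 A1 94 86.
U+23F84: 4-byte form → F0 A3 BE 84.
U+B6CD2: 4-byte form → F2 B6 B3 92.
U+9317A: 4-byte form → F2 93 85 BA.
U+1031B: 4-byte form → F0 90 8C 9B.
U+10A5C6: 4-byte form → F4 8A 97 86.
U+10308: 4-byte form → F0 90 8C 88.
Concatenated (28 bytes): F0 A1 94 86 F0 A3 BE 84 F2 B6 B3 92 F2 93 85 BA F0 90 8C 9B F4 8A 97 86 F0 90 8C 88.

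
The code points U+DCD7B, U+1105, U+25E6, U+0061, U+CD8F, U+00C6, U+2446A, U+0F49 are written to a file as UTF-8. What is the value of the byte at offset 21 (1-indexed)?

0xE0

1-indexed offset 21 is 0-indexed offset 20.
U+DCD7B → 4-byte form F3 9C B5 BB at offsets 0–3.
U+1105 → 3-byte form E1 84 85 at offsets 4–6.
U+25E6 → 3-byte form E2 97 A6 at offsets 7–9.
U+0061 → 1-byte form 61 at offsets 10–10.
U+CD8F → 3-byte form EC B6 8F at offsets 11–13.
U+00C6 → 2-byte form C3 86 at offsets 14–15.
U+2446A → 4-byte form F0 A4 91 AA at offsets 16–19.
U+0F49 → 3-byte form E0 BD 89 at offsets 20–22.
Offset 20 falls in char 8's range; it's byte 1 of E0 BD 89 = 0xE0.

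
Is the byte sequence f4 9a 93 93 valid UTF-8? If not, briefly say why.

invalid (encodes a value above U+10FFFF)

Leading byte 0xF4 = 11110100 → 4-byte form.
Payload = 0x11A4D3, which exceeds U+10FFFF, the maximum Unicode code point. (Leading bytes F5–FF, or F4 followed by ≥ 0x90, are invalid.)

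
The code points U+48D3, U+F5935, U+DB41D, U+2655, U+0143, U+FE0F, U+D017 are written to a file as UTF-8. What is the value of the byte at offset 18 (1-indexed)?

0xB8

1-indexed offset 18 is 0-indexed offset 17.
U+48D3 → 3-byte form E4 A3 93 at offsets 0–2.
U+F5935 → 4-byte form F3 B5 A4 B5 at offsets 3–6.
U+DB41D → 4-byte form F3 9B 90 9D at offsets 7–10.
U+2655 → 3-byte form E2 99 95 at offsets 11–13.
U+0143 → 2-byte form C5 83 at offsets 14–15.
U+FE0F → 3-byte form EF B8 8F at offsets 16–18.
Offset 17 falls in char 6's range; it's byte 2 of EF B8 8F = 0xB8.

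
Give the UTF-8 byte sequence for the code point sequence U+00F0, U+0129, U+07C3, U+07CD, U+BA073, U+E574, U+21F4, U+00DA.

C3 B0 C4 A9 DF 83 DF 8D F2 BA 81 B3 EE 95 B4 E2 87 B4 C3 9A

U+00F0: 2-byte form → C3 B0.
U+0129: 2-byte form → C4 A9.
U+07C3: 2-byte form → DF 83.
U+07CD: 2-byte form → DF 8D.
U+BA073: 4-byte form → F2 BA 81 B3.
U+E574: 3-byte form → EE 95 B4.
U+21F4: 3-byte form → E2 87 B4.
U+00DA: 2-byte form → C3 9A.
Concatenated (20 bytes): C3 B0 C4 A9 DF 83 DF 8D F2 BA 81 B3 EE 95 B4 E2 87 B4 C3 9A.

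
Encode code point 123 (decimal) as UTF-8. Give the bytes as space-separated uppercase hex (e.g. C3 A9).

7B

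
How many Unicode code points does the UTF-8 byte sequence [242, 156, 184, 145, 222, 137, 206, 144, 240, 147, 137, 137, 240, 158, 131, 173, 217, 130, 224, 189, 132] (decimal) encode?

Byte at offset 0: 0xF2 = 11110010 → 4-byte char (#1). Advance 4.
Byte at offset 4: 0xDE = 11011110 → 2-byte char (#2). Advance 2.
Byte at offset 6: 0xCE = 11001110 → 2-byte char (#3). Advance 2.
Byte at offset 8: 0xF0 = 11110000 → 4-byte char (#4). Advance 4.
Byte at offset 12: 0xF0 = 11110000 → 4-byte char (#5). Advance 4.
Byte at offset 16: 0xD9 = 11011001 → 2-byte char (#6). Advance 2.
Byte at offset 18: 0xE0 = 11100000 → 3-byte char (#7). Advance 3.
Reached end at offset 21 after 7 code points.

7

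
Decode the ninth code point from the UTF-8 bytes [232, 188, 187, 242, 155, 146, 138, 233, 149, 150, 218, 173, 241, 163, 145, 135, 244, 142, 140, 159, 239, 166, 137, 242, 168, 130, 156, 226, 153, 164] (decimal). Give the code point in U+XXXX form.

U+2664

Offset 0: leading byte 0xE8 = 11101000 → 3-byte char #1 = E8 BC BB.
Offset 3: leading byte 0xF2 = 11110010 → 4-byte char #2 = F2 9B 92 8A.
Offset 7: leading byte 0xE9 = 11101001 → 3-byte char #3 = E9 95 96.
Offset 10: leading byte 0xDA = 11011010 → 2-byte char #4 = DA AD.
Offset 12: leading byte 0xF1 = 11110001 → 4-byte char #5 = F1 A3 91 87.
Offset 16: leading byte 0xF4 = 11110100 → 4-byte char #6 = F4 8E 8C 9F.
Offset 20: leading byte 0xEF = 11101111 → 3-byte char #7 = EF A6 89.
Offset 23: leading byte 0xF2 = 11110010 → 4-byte char #8 = F2 A8 82 9C.
Offset 27: leading byte 0xE2 = 11100010 → 3-byte char #9 = E2 99 A4.
Leading byte 0xE2 = 11100010 matches 1110xxxx → 3-byte sequence.
Byte 1: 0xE2 = 11100010, payload 0010 (4 bits).
Byte 2: 0x99 = 10011001 (10xxxxxx ✓), payload 011001.
Byte 3: 0xA4 = 10100100 (10xxxxxx ✓), payload 100100.
Concatenate: 0010011001100100 = 0x2664 (16 bits → U+2664).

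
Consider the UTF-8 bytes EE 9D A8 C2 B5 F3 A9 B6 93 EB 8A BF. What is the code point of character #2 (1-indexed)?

U+00B5

Offset 0: leading byte 0xEE = 11101110 → 3-byte char #1 = EE 9D A8.
Offset 3: leading byte 0xC2 = 11000010 → 2-byte char #2 = C2 B5.
Leading byte 0xC2 = 11000010 matches 110xxxxx → 2-byte sequence.
Byte 1: 0xC2 = 11000010, payload 00010 (5 bits).
Byte 2: 0xB5 = 10110101 (10xxxxxx ✓), payload 110101.
Concatenate: 00010110101 = 0xB5 (11 bits → U+00B5).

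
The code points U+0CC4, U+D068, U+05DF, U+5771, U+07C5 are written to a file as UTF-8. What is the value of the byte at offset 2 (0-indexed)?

U+0CC4 → 3-byte form E0 B3 84 at offsets 0–2.
Offset 2 falls in char 1's range; it's byte 3 of E0 B3 84 = 0x84.

0x84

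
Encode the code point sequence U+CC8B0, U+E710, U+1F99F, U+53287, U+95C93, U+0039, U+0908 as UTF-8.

F3 8C A2 B0 EE 9C 90 F0 9F A6 9F F1 93 8A 87 F2 95 B2 93 39 E0 A4 88

U+CC8B0: 4-byte form → F3 8C A2 B0.
U+E710: 3-byte form → EE 9C 90.
U+1F99F: 4-byte form → F0 9F A6 9F.
U+53287: 4-byte form → F1 93 8A 87.
U+95C93: 4-byte form → F2 95 B2 93.
U+0039: 1-byte form → 39.
U+0908: 3-byte form → E0 A4 88.
Concatenated (23 bytes): F3 8C A2 B0 EE 9C 90 F0 9F A6 9F F1 93 8A 87 F2 95 B2 93 39 E0 A4 88.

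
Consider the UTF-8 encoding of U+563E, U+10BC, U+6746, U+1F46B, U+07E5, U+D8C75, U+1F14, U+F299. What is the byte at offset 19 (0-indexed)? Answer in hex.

0xE1

U+563E → 3-byte form E5 98 BE at offsets 0–2.
U+10BC → 3-byte form E1 82 BC at offsets 3–5.
U+6746 → 3-byte form E6 9D 86 at offsets 6–8.
U+1F46B → 4-byte form F0 9F 91 AB at offsets 9–12.
U+07E5 → 2-byte form DF A5 at offsets 13–14.
U+D8C75 → 4-byte form F3 98 B1 B5 at offsets 15–18.
U+1F14 → 3-byte form E1 BC 94 at offsets 19–21.
Offset 19 falls in char 7's range; it's byte 1 of E1 BC 94 = 0xE1.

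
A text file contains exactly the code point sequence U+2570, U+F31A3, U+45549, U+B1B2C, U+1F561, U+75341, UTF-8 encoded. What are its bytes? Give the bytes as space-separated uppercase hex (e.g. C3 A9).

U+2570: 3-byte form → E2 95 B0.
U+F31A3: 4-byte form → F3 B3 86 A3.
U+45549: 4-byte form → F1 85 95 89.
U+B1B2C: 4-byte form → F2 B1 AC AC.
U+1F561: 4-byte form → F0 9F 95 A1.
U+75341: 4-byte form → F1 B5 8D 81.
Concatenated (23 bytes): E2 95 B0 F3 B3 86 A3 F1 85 95 89 F2 B1 AC AC F0 9F 95 A1 F1 B5 8D 81.

E2 95 B0 F3 B3 86 A3 F1 85 95 89 F2 B1 AC AC F0 9F 95 A1 F1 B5 8D 81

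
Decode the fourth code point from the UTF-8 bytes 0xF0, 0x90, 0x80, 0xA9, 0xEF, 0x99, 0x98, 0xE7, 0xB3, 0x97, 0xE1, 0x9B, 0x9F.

Offset 0: leading byte 0xF0 = 11110000 → 4-byte char #1 = F0 90 80 A9.
Offset 4: leading byte 0xEF = 11101111 → 3-byte char #2 = EF 99 98.
Offset 7: leading byte 0xE7 = 11100111 → 3-byte char #3 = E7 B3 97.
Offset 10: leading byte 0xE1 = 11100001 → 3-byte char #4 = E1 9B 9F.
Leading byte 0xE1 = 11100001 matches 1110xxxx → 3-byte sequence.
Byte 1: 0xE1 = 11100001, payload 0001 (4 bits).
Byte 2: 0x9B = 10011011 (10xxxxxx ✓), payload 011011.
Byte 3: 0x9F = 10011111 (10xxxxxx ✓), payload 011111.
Concatenate: 0001011011011111 = 0x16DF (16 bits → U+16DF).

U+16DF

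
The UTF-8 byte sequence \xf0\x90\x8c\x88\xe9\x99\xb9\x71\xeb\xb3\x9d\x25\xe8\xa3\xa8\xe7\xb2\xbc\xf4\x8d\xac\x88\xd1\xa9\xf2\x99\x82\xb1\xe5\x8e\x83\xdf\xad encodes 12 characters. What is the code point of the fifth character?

U+0025

Offset 0: leading byte 0xF0 = 11110000 → 4-byte char #1 = F0 90 8C 88.
Offset 4: leading byte 0xE9 = 11101001 → 3-byte char #2 = E9 99 B9.
Offset 7: leading byte 0x71 = 01110001 → 1-byte char #3 = 71.
Offset 8: leading byte 0xEB = 11101011 → 3-byte char #4 = EB B3 9D.
Offset 11: leading byte 0x25 = 00100101 → 1-byte char #5 = 25.
Leading byte 0x25 = 00100101 matches 0xxxxxxx → 1-byte sequence.
Byte 1: 0x25 = 00100101, payload 0100101 (7 bits).
Concatenate: 0100101 = 0x25 (7 bits → U+0025).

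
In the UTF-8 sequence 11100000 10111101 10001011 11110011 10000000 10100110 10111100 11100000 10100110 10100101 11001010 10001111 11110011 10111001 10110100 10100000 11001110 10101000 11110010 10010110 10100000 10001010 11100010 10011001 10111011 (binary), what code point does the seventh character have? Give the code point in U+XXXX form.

Offset 0: leading byte 0xE0 = 11100000 → 3-byte char #1 = E0 BD 8B.
Offset 3: leading byte 0xF3 = 11110011 → 4-byte char #2 = F3 80 A6 BC.
Offset 7: leading byte 0xE0 = 11100000 → 3-byte char #3 = E0 A6 A5.
Offset 10: leading byte 0xCA = 11001010 → 2-byte char #4 = CA 8F.
Offset 12: leading byte 0xF3 = 11110011 → 4-byte char #5 = F3 B9 B4 A0.
Offset 16: leading byte 0xCE = 11001110 → 2-byte char #6 = CE A8.
Offset 18: leading byte 0xF2 = 11110010 → 4-byte char #7 = F2 96 A0 8A.
Leading byte 0xF2 = 11110010 matches 11110xxx → 4-byte sequence.
Byte 1: 0xF2 = 11110010, payload 010 (3 bits).
Byte 2: 0x96 = 10010110 (10xxxxxx ✓), payload 010110.
Byte 3: 0xA0 = 10100000 (10xxxxxx ✓), payload 100000.
Byte 4: 0x8A = 10001010 (10xxxxxx ✓), payload 001010.
Concatenate: 010010110100000001010 = 0x9680A (21 bits → U+9680A).

U+9680A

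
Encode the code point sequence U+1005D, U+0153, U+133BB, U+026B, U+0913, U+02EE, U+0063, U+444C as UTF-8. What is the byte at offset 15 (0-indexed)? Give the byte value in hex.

0xCB

U+1005D → 4-byte form F0 90 81 9D at offsets 0–3.
U+0153 → 2-byte form C5 93 at offsets 4–5.
U+133BB → 4-byte form F0 93 8E BB at offsets 6–9.
U+026B → 2-byte form C9 AB at offsets 10–11.
U+0913 → 3-byte form E0 A4 93 at offsets 12–14.
U+02EE → 2-byte form CB AE at offsets 15–16.
Offset 15 falls in char 6's range; it's byte 1 of CB AE = 0xCB.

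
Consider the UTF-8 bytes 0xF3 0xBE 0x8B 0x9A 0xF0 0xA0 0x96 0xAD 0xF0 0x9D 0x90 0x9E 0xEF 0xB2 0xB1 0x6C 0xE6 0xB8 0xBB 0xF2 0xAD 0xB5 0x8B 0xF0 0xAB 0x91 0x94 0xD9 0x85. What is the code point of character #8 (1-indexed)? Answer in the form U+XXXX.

U+2B454

Offset 0: leading byte 0xF3 = 11110011 → 4-byte char #1 = F3 BE 8B 9A.
Offset 4: leading byte 0xF0 = 11110000 → 4-byte char #2 = F0 A0 96 AD.
Offset 8: leading byte 0xF0 = 11110000 → 4-byte char #3 = F0 9D 90 9E.
Offset 12: leading byte 0xEF = 11101111 → 3-byte char #4 = EF B2 B1.
Offset 15: leading byte 0x6C = 01101100 → 1-byte char #5 = 6C.
Offset 16: leading byte 0xE6 = 11100110 → 3-byte char #6 = E6 B8 BB.
Offset 19: leading byte 0xF2 = 11110010 → 4-byte char #7 = F2 AD B5 8B.
Offset 23: leading byte 0xF0 = 11110000 → 4-byte char #8 = F0 AB 91 94.
Leading byte 0xF0 = 11110000 matches 11110xxx → 4-byte sequence.
Byte 1: 0xF0 = 11110000, payload 000 (3 bits).
Byte 2: 0xAB = 10101011 (10xxxxxx ✓), payload 101011.
Byte 3: 0x91 = 10010001 (10xxxxxx ✓), payload 010001.
Byte 4: 0x94 = 10010100 (10xxxxxx ✓), payload 010100.
Concatenate: 000101011010001010100 = 0x2B454 (21 bits → U+2B454).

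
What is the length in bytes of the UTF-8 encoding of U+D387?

U+D387 = 0xD387. UTF-8 uses 1 byte below 0x80, 2 below 0x800, 3 below 0x10000, 4 up to 0x10FFFF. 0xD387 is in U+0800–U+FFFF → 3 bytes.

3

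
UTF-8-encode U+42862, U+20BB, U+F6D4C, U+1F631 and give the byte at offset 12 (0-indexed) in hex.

U+42862 → 4-byte form F1 82 A1 A2 at offsets 0–3.
U+20BB → 3-byte form E2 82 BB at offsets 4–6.
U+F6D4C → 4-byte form F3 B6 B5 8C at offsets 7–10.
U+1F631 → 4-byte form F0 9F 98 B1 at offsets 11–14.
Offset 12 falls in char 4's range; it's byte 2 of F0 9F 98 B1 = 0x9F.

0x9F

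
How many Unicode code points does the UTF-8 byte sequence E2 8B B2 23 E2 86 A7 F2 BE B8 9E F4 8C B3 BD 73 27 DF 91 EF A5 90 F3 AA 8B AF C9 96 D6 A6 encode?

Byte at offset 0: 0xE2 = 11100010 → 3-byte char (#1). Advance 3.
Byte at offset 3: 0x23 = 00100011 → 1-byte char (#2). Advance 1.
Byte at offset 4: 0xE2 = 11100010 → 3-byte char (#3). Advance 3.
Byte at offset 7: 0xF2 = 11110010 → 4-byte char (#4). Advance 4.
Byte at offset 11: 0xF4 = 11110100 → 4-byte char (#5). Advance 4.
Byte at offset 15: 0x73 = 01110011 → 1-byte char (#6). Advance 1.
Byte at offset 16: 0x27 = 00100111 → 1-byte char (#7). Advance 1.
Byte at offset 17: 0xDF = 11011111 → 2-byte char (#8). Advance 2.
Byte at offset 19: 0xEF = 11101111 → 3-byte char (#9). Advance 3.
Byte at offset 22: 0xF3 = 11110011 → 4-byte char (#10). Advance 4.
Byte at offset 26: 0xC9 = 11001001 → 2-byte char (#11). Advance 2.
Byte at offset 28: 0xD6 = 11010110 → 2-byte char (#12). Advance 2.
Reached end at offset 30 after 12 code points.

12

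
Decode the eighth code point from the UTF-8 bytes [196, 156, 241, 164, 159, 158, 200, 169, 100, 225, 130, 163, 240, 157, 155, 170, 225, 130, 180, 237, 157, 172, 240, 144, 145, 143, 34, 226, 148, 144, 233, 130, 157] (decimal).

Offset 0: leading byte 0xC4 = 11000100 → 2-byte char #1 = C4 9C.
Offset 2: leading byte 0xF1 = 11110001 → 4-byte char #2 = F1 A4 9F 9E.
Offset 6: leading byte 0xC8 = 11001000 → 2-byte char #3 = C8 A9.
Offset 8: leading byte 0x64 = 01100100 → 1-byte char #4 = 64.
Offset 9: leading byte 0xE1 = 11100001 → 3-byte char #5 = E1 82 A3.
Offset 12: leading byte 0xF0 = 11110000 → 4-byte char #6 = F0 9D 9B AA.
Offset 16: leading byte 0xE1 = 11100001 → 3-byte char #7 = E1 82 B4.
Offset 19: leading byte 0xED = 11101101 → 3-byte char #8 = ED 9D AC.
Leading byte 0xED = 11101101 matches 1110xxxx → 3-byte sequence.
Byte 1: 0xED = 11101101, payload 1101 (4 bits).
Byte 2: 0x9D = 10011101 (10xxxxxx ✓), payload 011101.
Byte 3: 0xAC = 10101100 (10xxxxxx ✓), payload 101100.
Concatenate: 1101011101101100 = 0xD76C (16 bits → U+D76C).

U+D76C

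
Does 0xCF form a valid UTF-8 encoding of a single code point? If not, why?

Leading byte 0xCF = 11001111 → 2-byte form, but only 1 byte is present.

invalid (sequence truncated)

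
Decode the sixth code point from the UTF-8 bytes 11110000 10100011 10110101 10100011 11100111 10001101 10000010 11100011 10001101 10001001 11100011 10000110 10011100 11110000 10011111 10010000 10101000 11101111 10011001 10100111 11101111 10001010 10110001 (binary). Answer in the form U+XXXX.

Offset 0: leading byte 0xF0 = 11110000 → 4-byte char #1 = F0 A3 B5 A3.
Offset 4: leading byte 0xE7 = 11100111 → 3-byte char #2 = E7 8D 82.
Offset 7: leading byte 0xE3 = 11100011 → 3-byte char #3 = E3 8D 89.
Offset 10: leading byte 0xE3 = 11100011 → 3-byte char #4 = E3 86 9C.
Offset 13: leading byte 0xF0 = 11110000 → 4-byte char #5 = F0 9F 90 A8.
Offset 17: leading byte 0xEF = 11101111 → 3-byte char #6 = EF 99 A7.
Leading byte 0xEF = 11101111 matches 1110xxxx → 3-byte sequence.
Byte 1: 0xEF = 11101111, payload 1111 (4 bits).
Byte 2: 0x99 = 10011001 (10xxxxxx ✓), payload 011001.
Byte 3: 0xA7 = 10100111 (10xxxxxx ✓), payload 100111.
Concatenate: 1111011001100111 = 0xF667 (16 bits → U+F667).

U+F667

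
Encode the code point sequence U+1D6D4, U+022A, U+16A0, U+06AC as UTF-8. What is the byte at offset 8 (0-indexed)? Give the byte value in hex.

0xA0

U+1D6D4 → 4-byte form F0 9D 9B 94 at offsets 0–3.
U+022A → 2-byte form C8 AA at offsets 4–5.
U+16A0 → 3-byte form E1 9A A0 at offsets 6–8.
Offset 8 falls in char 3's range; it's byte 3 of E1 9A A0 = 0xA0.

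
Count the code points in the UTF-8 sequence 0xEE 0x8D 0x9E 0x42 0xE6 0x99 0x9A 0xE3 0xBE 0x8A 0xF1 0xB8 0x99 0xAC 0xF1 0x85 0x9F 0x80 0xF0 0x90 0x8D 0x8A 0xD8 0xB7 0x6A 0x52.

Byte at offset 0: 0xEE = 11101110 → 3-byte char (#1). Advance 3.
Byte at offset 3: 0x42 = 01000010 → 1-byte char (#2). Advance 1.
Byte at offset 4: 0xE6 = 11100110 → 3-byte char (#3). Advance 3.
Byte at offset 7: 0xE3 = 11100011 → 3-byte char (#4). Advance 3.
Byte at offset 10: 0xF1 = 11110001 → 4-byte char (#5). Advance 4.
Byte at offset 14: 0xF1 = 11110001 → 4-byte char (#6). Advance 4.
Byte at offset 18: 0xF0 = 11110000 → 4-byte char (#7). Advance 4.
Byte at offset 22: 0xD8 = 11011000 → 2-byte char (#8). Advance 2.
Byte at offset 24: 0x6A = 01101010 → 1-byte char (#9). Advance 1.
Byte at offset 25: 0x52 = 01010010 → 1-byte char (#10). Advance 1.
Reached end at offset 26 after 10 code points.

10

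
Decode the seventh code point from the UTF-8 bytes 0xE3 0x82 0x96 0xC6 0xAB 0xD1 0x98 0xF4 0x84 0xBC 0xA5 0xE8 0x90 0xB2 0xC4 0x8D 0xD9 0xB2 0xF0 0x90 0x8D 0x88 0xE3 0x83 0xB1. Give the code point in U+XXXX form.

U+0672

Offset 0: leading byte 0xE3 = 11100011 → 3-byte char #1 = E3 82 96.
Offset 3: leading byte 0xC6 = 11000110 → 2-byte char #2 = C6 AB.
Offset 5: leading byte 0xD1 = 11010001 → 2-byte char #3 = D1 98.
Offset 7: leading byte 0xF4 = 11110100 → 4-byte char #4 = F4 84 BC A5.
Offset 11: leading byte 0xE8 = 11101000 → 3-byte char #5 = E8 90 B2.
Offset 14: leading byte 0xC4 = 11000100 → 2-byte char #6 = C4 8D.
Offset 16: leading byte 0xD9 = 11011001 → 2-byte char #7 = D9 B2.
Leading byte 0xD9 = 11011001 matches 110xxxxx → 2-byte sequence.
Byte 1: 0xD9 = 11011001, payload 11001 (5 bits).
Byte 2: 0xB2 = 10110010 (10xxxxxx ✓), payload 110010.
Concatenate: 11001110010 = 0x672 (11 bits → U+0672).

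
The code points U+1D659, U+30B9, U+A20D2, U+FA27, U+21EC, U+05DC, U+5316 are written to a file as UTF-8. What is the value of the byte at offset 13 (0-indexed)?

U+1D659 → 4-byte form F0 9D 99 99 at offsets 0–3.
U+30B9 → 3-byte form E3 82 B9 at offsets 4–6.
U+A20D2 → 4-byte form F2 A2 83 92 at offsets 7–10.
U+FA27 → 3-byte form EF A8 A7 at offsets 11–13.
Offset 13 falls in char 4's range; it's byte 3 of EF A8 A7 = 0xA7.

0xA7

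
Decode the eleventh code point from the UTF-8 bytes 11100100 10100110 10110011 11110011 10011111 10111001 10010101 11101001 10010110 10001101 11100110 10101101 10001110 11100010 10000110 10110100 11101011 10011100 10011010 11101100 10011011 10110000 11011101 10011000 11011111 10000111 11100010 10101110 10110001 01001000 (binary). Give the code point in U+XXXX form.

U+0048

Offset 0: leading byte 0xE4 = 11100100 → 3-byte char #1 = E4 A6 B3.
Offset 3: leading byte 0xF3 = 11110011 → 4-byte char #2 = F3 9F B9 95.
Offset 7: leading byte 0xE9 = 11101001 → 3-byte char #3 = E9 96 8D.
Offset 10: leading byte 0xE6 = 11100110 → 3-byte char #4 = E6 AD 8E.
Offset 13: leading byte 0xE2 = 11100010 → 3-byte char #5 = E2 86 B4.
Offset 16: leading byte 0xEB = 11101011 → 3-byte char #6 = EB 9C 9A.
Offset 19: leading byte 0xEC = 11101100 → 3-byte char #7 = EC 9B B0.
Offset 22: leading byte 0xDD = 11011101 → 2-byte char #8 = DD 98.
Offset 24: leading byte 0xDF = 11011111 → 2-byte char #9 = DF 87.
Offset 26: leading byte 0xE2 = 11100010 → 3-byte char #10 = E2 AE B1.
Offset 29: leading byte 0x48 = 01001000 → 1-byte char #11 = 48.
Leading byte 0x48 = 01001000 matches 0xxxxxxx → 1-byte sequence.
Byte 1: 0x48 = 01001000, payload 1001000 (7 bits).
Concatenate: 1001000 = 0x48 (7 bits → U+0048).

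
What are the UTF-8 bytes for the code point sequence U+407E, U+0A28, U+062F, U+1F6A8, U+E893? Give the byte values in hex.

E4 81 BE E0 A8 A8 D8 AF F0 9F 9A A8 EE A2 93

U+407E: 3-byte form → E4 81 BE.
U+0A28: 3-byte form → E0 A8 A8.
U+062F: 2-byte form → D8 AF.
U+1F6A8: 4-byte form → F0 9F 9A A8.
U+E893: 3-byte form → EE A2 93.
Concatenated (15 bytes): E4 81 BE E0 A8 A8 D8 AF F0 9F 9A A8 EE A2 93.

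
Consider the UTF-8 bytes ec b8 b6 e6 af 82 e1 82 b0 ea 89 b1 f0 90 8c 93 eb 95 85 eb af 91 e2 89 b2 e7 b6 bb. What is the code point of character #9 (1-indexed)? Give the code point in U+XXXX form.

U+7DBB

Offset 0: leading byte 0xEC = 11101100 → 3-byte char #1 = EC B8 B6.
Offset 3: leading byte 0xE6 = 11100110 → 3-byte char #2 = E6 AF 82.
Offset 6: leading byte 0xE1 = 11100001 → 3-byte char #3 = E1 82 B0.
Offset 9: leading byte 0xEA = 11101010 → 3-byte char #4 = EA 89 B1.
Offset 12: leading byte 0xF0 = 11110000 → 4-byte char #5 = F0 90 8C 93.
Offset 16: leading byte 0xEB = 11101011 → 3-byte char #6 = EB 95 85.
Offset 19: leading byte 0xEB = 11101011 → 3-byte char #7 = EB AF 91.
Offset 22: leading byte 0xE2 = 11100010 → 3-byte char #8 = E2 89 B2.
Offset 25: leading byte 0xE7 = 11100111 → 3-byte char #9 = E7 B6 BB.
Leading byte 0xE7 = 11100111 matches 1110xxxx → 3-byte sequence.
Byte 1: 0xE7 = 11100111, payload 0111 (4 bits).
Byte 2: 0xB6 = 10110110 (10xxxxxx ✓), payload 110110.
Byte 3: 0xBB = 10111011 (10xxxxxx ✓), payload 111011.
Concatenate: 0111110110111011 = 0x7DBB (16 bits → U+7DBB).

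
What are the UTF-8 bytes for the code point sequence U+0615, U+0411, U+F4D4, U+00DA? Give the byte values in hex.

D8 95 D0 91 EF 93 94 C3 9A

U+0615: 2-byte form → D8 95.
U+0411: 2-byte form → D0 91.
U+F4D4: 3-byte form → EF 93 94.
U+00DA: 2-byte form → C3 9A.
Concatenated (9 bytes): D8 95 D0 91 EF 93 94 C3 9A.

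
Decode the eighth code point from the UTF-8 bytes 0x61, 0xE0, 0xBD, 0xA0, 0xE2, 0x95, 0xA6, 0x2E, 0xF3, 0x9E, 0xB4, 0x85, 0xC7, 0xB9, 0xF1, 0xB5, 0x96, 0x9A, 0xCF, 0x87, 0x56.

Offset 0: leading byte 0x61 = 01100001 → 1-byte char #1 = 61.
Offset 1: leading byte 0xE0 = 11100000 → 3-byte char #2 = E0 BD A0.
Offset 4: leading byte 0xE2 = 11100010 → 3-byte char #3 = E2 95 A6.
Offset 7: leading byte 0x2E = 00101110 → 1-byte char #4 = 2E.
Offset 8: leading byte 0xF3 = 11110011 → 4-byte char #5 = F3 9E B4 85.
Offset 12: leading byte 0xC7 = 11000111 → 2-byte char #6 = C7 B9.
Offset 14: leading byte 0xF1 = 11110001 → 4-byte char #7 = F1 B5 96 9A.
Offset 18: leading byte 0xCF = 11001111 → 2-byte char #8 = CF 87.
Leading byte 0xCF = 11001111 matches 110xxxxx → 2-byte sequence.
Byte 1: 0xCF = 11001111, payload 01111 (5 bits).
Byte 2: 0x87 = 10000111 (10xxxxxx ✓), payload 000111.
Concatenate: 01111000111 = 0x3C7 (11 bits → U+03C7).

U+03C7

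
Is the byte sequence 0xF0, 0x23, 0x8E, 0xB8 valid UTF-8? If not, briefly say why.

Leading byte 0xF0 = 11110000 → 4-byte form.
Byte 2 is 0x23 = 00100011, which is not 10xxxxxx — expected a continuation byte.

invalid (non-continuation byte where continuation expected)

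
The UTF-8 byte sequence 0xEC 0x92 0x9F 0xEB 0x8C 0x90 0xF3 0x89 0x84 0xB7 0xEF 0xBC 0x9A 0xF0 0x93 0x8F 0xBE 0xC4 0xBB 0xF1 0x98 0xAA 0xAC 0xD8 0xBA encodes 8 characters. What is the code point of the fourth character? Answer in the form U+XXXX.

Offset 0: leading byte 0xEC = 11101100 → 3-byte char #1 = EC 92 9F.
Offset 3: leading byte 0xEB = 11101011 → 3-byte char #2 = EB 8C 90.
Offset 6: leading byte 0xF3 = 11110011 → 4-byte char #3 = F3 89 84 B7.
Offset 10: leading byte 0xEF = 11101111 → 3-byte char #4 = EF BC 9A.
Leading byte 0xEF = 11101111 matches 1110xxxx → 3-byte sequence.
Byte 1: 0xEF = 11101111, payload 1111 (4 bits).
Byte 2: 0xBC = 10111100 (10xxxxxx ✓), payload 111100.
Byte 3: 0x9A = 10011010 (10xxxxxx ✓), payload 011010.
Concatenate: 1111111100011010 = 0xFF1A (16 bits → U+FF1A).

U+FF1A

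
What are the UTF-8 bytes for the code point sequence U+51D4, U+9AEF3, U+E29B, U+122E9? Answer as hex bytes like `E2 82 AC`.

E5 87 94 F2 9A BB B3 EE 8A 9B F0 92 8B A9

U+51D4: 3-byte form → E5 87 94.
U+9AEF3: 4-byte form → F2 9A BB B3.
U+E29B: 3-byte form → EE 8A 9B.
U+122E9: 4-byte form → F0 92 8B A9.
Concatenated (14 bytes): E5 87 94 F2 9A BB B3 EE 8A 9B F0 92 8B A9.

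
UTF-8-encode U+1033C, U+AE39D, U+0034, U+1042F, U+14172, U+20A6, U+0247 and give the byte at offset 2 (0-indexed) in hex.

U+1033C → 4-byte form F0 90 8C BC at offsets 0–3.
Offset 2 falls in char 1's range; it's byte 3 of F0 90 8C BC = 0x8C.

0x8C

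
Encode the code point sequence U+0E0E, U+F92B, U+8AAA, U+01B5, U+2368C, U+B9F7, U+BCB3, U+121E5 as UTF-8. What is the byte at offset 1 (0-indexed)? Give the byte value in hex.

0xB8

U+0E0E → 3-byte form E0 B8 8E at offsets 0–2.
Offset 1 falls in char 1's range; it's byte 2 of E0 B8 8E = 0xB8.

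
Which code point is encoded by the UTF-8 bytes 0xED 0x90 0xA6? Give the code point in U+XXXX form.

U+D426

Leading byte 0xED = 11101101 matches 1110xxxx → 3-byte sequence.
Byte 1: 0xED = 11101101, payload 1101 (4 bits).
Byte 2: 0x90 = 10010000 (10xxxxxx ✓), payload 010000.
Byte 3: 0xA6 = 10100110 (10xxxxxx ✓), payload 100110.
Concatenate: 1101010000100110 = 0xD426 (16 bits → U+D426).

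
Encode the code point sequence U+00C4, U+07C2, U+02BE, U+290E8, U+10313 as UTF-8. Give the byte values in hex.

C3 84 DF 82 CA BE F0 A9 83 A8 F0 90 8C 93

U+00C4: 2-byte form → C3 84.
U+07C2: 2-byte form → DF 82.
U+02BE: 2-byte form → CA BE.
U+290E8: 4-byte form → F0 A9 83 A8.
U+10313: 4-byte form → F0 90 8C 93.
Concatenated (14 bytes): C3 84 DF 82 CA BE F0 A9 83 A8 F0 90 8C 93.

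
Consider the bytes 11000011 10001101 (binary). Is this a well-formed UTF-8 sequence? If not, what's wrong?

Leading byte 0xC3 = 11000011 → 2-byte form.
Continuation bytes 0x8D=10001101 all match 10xxxxxx.
Decoded value 0xCD is ≥ 0x80 (shortest form) and not a surrogate.

valid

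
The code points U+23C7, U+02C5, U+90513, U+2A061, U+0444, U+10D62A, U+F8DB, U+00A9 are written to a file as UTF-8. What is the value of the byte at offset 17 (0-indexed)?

U+23C7 → 3-byte form E2 8F 87 at offsets 0–2.
U+02C5 → 2-byte form CB 85 at offsets 3–4.
U+90513 → 4-byte form F2 90 94 93 at offsets 5–8.
U+2A061 → 4-byte form F0 AA 81 A1 at offsets 9–12.
U+0444 → 2-byte form D1 84 at offsets 13–14.
U+10D62A → 4-byte form F4 8D 98 AA at offsets 15–18.
Offset 17 falls in char 6's range; it's byte 3 of F4 8D 98 AA = 0x98.

0x98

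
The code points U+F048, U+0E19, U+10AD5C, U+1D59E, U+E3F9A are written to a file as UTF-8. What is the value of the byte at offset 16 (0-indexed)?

0xBE

U+F048 → 3-byte form EF 81 88 at offsets 0–2.
U+0E19 → 3-byte form E0 B8 99 at offsets 3–5.
U+10AD5C → 4-byte form F4 8A B5 9C at offsets 6–9.
U+1D59E → 4-byte form F0 9D 96 9E at offsets 10–13.
U+E3F9A → 4-byte form F3 A3 BE 9A at offsets 14–17.
Offset 16 falls in char 5's range; it's byte 3 of F3 A3 BE 9A = 0xBE.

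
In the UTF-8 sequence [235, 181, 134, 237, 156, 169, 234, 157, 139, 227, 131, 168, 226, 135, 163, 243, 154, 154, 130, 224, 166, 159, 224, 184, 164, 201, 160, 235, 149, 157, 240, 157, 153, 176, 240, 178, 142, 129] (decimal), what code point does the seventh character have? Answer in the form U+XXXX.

Offset 0: leading byte 0xEB = 11101011 → 3-byte char #1 = EB B5 86.
Offset 3: leading byte 0xED = 11101101 → 3-byte char #2 = ED 9C A9.
Offset 6: leading byte 0xEA = 11101010 → 3-byte char #3 = EA 9D 8B.
Offset 9: leading byte 0xE3 = 11100011 → 3-byte char #4 = E3 83 A8.
Offset 12: leading byte 0xE2 = 11100010 → 3-byte char #5 = E2 87 A3.
Offset 15: leading byte 0xF3 = 11110011 → 4-byte char #6 = F3 9A 9A 82.
Offset 19: leading byte 0xE0 = 11100000 → 3-byte char #7 = E0 A6 9F.
Leading byte 0xE0 = 11100000 matches 1110xxxx → 3-byte sequence.
Byte 1: 0xE0 = 11100000, payload 0000 (4 bits).
Byte 2: 0xA6 = 10100110 (10xxxxxx ✓), payload 100110.
Byte 3: 0x9F = 10011111 (10xxxxxx ✓), payload 011111.
Concatenate: 0000100110011111 = 0x99F (16 bits → U+099F).

U+099F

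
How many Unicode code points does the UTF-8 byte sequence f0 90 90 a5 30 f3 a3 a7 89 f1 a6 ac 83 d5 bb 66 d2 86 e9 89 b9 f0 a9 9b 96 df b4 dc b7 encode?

11

Byte at offset 0: 0xF0 = 11110000 → 4-byte char (#1). Advance 4.
Byte at offset 4: 0x30 = 00110000 → 1-byte char (#2). Advance 1.
Byte at offset 5: 0xF3 = 11110011 → 4-byte char (#3). Advance 4.
Byte at offset 9: 0xF1 = 11110001 → 4-byte char (#4). Advance 4.
Byte at offset 13: 0xD5 = 11010101 → 2-byte char (#5). Advance 2.
Byte at offset 15: 0x66 = 01100110 → 1-byte char (#6). Advance 1.
Byte at offset 16: 0xD2 = 11010010 → 2-byte char (#7). Advance 2.
Byte at offset 18: 0xE9 = 11101001 → 3-byte char (#8). Advance 3.
Byte at offset 21: 0xF0 = 11110000 → 4-byte char (#9). Advance 4.
Byte at offset 25: 0xDF = 11011111 → 2-byte char (#10). Advance 2.
Byte at offset 27: 0xDC = 11011100 → 2-byte char (#11). Advance 2.
Reached end at offset 29 after 11 code points.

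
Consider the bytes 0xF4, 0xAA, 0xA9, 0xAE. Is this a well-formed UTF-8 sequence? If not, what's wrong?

invalid (encodes a value above U+10FFFF)

Leading byte 0xF4 = 11110100 → 4-byte form.
Payload = 0x12AA6E, which exceeds U+10FFFF, the maximum Unicode code point. (Leading bytes F5–FF, or F4 followed by ≥ 0x90, are invalid.)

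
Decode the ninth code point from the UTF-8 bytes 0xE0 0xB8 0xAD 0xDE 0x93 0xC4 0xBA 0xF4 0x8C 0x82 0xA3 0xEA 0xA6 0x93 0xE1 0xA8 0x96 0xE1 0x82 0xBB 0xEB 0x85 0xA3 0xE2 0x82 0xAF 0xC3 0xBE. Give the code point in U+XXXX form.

U+20AF

Offset 0: leading byte 0xE0 = 11100000 → 3-byte char #1 = E0 B8 AD.
Offset 3: leading byte 0xDE = 11011110 → 2-byte char #2 = DE 93.
Offset 5: leading byte 0xC4 = 11000100 → 2-byte char #3 = C4 BA.
Offset 7: leading byte 0xF4 = 11110100 → 4-byte char #4 = F4 8C 82 A3.
Offset 11: leading byte 0xEA = 11101010 → 3-byte char #5 = EA A6 93.
Offset 14: leading byte 0xE1 = 11100001 → 3-byte char #6 = E1 A8 96.
Offset 17: leading byte 0xE1 = 11100001 → 3-byte char #7 = E1 82 BB.
Offset 20: leading byte 0xEB = 11101011 → 3-byte char #8 = EB 85 A3.
Offset 23: leading byte 0xE2 = 11100010 → 3-byte char #9 = E2 82 AF.
Leading byte 0xE2 = 11100010 matches 1110xxxx → 3-byte sequence.
Byte 1: 0xE2 = 11100010, payload 0010 (4 bits).
Byte 2: 0x82 = 10000010 (10xxxxxx ✓), payload 000010.
Byte 3: 0xAF = 10101111 (10xxxxxx ✓), payload 101111.
Concatenate: 0010000010101111 = 0x20AF (16 bits → U+20AF).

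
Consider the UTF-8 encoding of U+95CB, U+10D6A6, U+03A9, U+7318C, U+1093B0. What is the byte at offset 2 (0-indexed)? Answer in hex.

U+95CB → 3-byte form E9 97 8B at offsets 0–2.
Offset 2 falls in char 1's range; it's byte 3 of E9 97 8B = 0x8B.

0x8B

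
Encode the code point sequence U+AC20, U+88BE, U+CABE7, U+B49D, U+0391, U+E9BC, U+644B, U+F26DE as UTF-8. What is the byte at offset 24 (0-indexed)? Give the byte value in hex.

U+AC20 → 3-byte form EA B0 A0 at offsets 0–2.
U+88BE → 3-byte form E8 A2 BE at offsets 3–5.
U+CABE7 → 4-byte form F3 8A AF A7 at offsets 6–9.
U+B49D → 3-byte form EB 92 9D at offsets 10–12.
U+0391 → 2-byte form CE 91 at offsets 13–14.
U+E9BC → 3-byte form EE A6 BC at offsets 15–17.
U+644B → 3-byte form E6 91 8B at offsets 18–20.
U+F26DE → 4-byte form F3 B2 9B 9E at offsets 21–24.
Offset 24 falls in char 8's range; it's byte 4 of F3 B2 9B 9E = 0x9E.

0x9E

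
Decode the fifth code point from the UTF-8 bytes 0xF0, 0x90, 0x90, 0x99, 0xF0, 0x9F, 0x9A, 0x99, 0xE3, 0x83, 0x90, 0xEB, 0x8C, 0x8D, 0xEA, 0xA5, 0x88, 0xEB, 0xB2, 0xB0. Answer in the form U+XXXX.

Offset 0: leading byte 0xF0 = 11110000 → 4-byte char #1 = F0 90 90 99.
Offset 4: leading byte 0xF0 = 11110000 → 4-byte char #2 = F0 9F 9A 99.
Offset 8: leading byte 0xE3 = 11100011 → 3-byte char #3 = E3 83 90.
Offset 11: leading byte 0xEB = 11101011 → 3-byte char #4 = EB 8C 8D.
Offset 14: leading byte 0xEA = 11101010 → 3-byte char #5 = EA A5 88.
Leading byte 0xEA = 11101010 matches 1110xxxx → 3-byte sequence.
Byte 1: 0xEA = 11101010, payload 1010 (4 bits).
Byte 2: 0xA5 = 10100101 (10xxxxxx ✓), payload 100101.
Byte 3: 0x88 = 10001000 (10xxxxxx ✓), payload 001000.
Concatenate: 1010100101001000 = 0xA948 (16 bits → U+A948).

U+A948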